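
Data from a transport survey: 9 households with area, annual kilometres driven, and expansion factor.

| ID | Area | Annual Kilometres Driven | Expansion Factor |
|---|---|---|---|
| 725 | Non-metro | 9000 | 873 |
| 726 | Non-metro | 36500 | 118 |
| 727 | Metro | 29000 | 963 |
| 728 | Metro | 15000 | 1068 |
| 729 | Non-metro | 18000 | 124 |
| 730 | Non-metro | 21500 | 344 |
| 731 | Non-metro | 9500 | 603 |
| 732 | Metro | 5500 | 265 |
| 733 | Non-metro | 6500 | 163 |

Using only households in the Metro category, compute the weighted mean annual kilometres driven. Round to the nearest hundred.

Metro rows: 727, 728, 732
Weighted sum = 29000×963 + 15000×1068 + 5500×265
  = 45404500
Sum of weights = 963 + 1068 + 265 = 2296
Weighted mean = 45404500 / 2296 = 19775.479

19800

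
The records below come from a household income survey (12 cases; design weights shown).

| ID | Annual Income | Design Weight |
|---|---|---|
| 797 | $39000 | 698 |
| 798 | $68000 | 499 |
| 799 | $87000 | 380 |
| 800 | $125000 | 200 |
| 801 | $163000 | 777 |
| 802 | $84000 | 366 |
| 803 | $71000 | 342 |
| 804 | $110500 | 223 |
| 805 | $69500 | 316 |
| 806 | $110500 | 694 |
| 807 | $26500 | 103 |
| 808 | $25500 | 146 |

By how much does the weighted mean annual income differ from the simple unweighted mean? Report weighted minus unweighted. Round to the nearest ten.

9150

Unweighted sum = 39000 + 68000 + 87000 + 125000 + 163000 + 84000 + 71000 + 110500 + 69500 + 110500 + 26500 + 25500 = 979500
Unweighted mean = 979500 / 12 = 81625
Weighted sum = 39000×698 + 68000×499 + 87000×380 + 125000×200 + 163000×777 + 84000×366 + 71000×342 + 110500×223 + 69500×316 + 110500×694 + 26500×103 + 25500×146
  = 430634000
Sum of weights = 4744
Weighted mean = 430634000 / 4744 = 90774.452
Difference (weighted minus unweighted) = 9149.4519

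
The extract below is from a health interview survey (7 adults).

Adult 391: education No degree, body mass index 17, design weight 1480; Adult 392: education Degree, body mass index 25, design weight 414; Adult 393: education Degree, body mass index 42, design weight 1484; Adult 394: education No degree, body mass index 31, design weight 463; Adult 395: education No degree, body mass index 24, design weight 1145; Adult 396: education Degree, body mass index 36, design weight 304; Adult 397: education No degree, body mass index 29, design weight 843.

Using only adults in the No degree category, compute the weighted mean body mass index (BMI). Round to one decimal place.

23.3

No degree rows: 391, 394, 395, 397
Weighted sum = 17×1480 + 31×463 + 24×1145 + 29×843
  = 25160 + 14353 + 27480 + 24447 = 91440
Sum of weights = 3931
Weighted mean = 91440 / 3931 = 23.261257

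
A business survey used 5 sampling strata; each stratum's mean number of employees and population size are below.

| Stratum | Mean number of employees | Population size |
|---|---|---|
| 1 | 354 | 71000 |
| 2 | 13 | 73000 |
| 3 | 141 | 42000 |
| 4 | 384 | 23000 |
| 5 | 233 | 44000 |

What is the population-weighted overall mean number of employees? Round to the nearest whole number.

Σ Nₕ·x̄ₕ = 354×71000 + 13×73000 + 141×42000 + 384×23000 + 233×44000
  = 25134000 + 949000 + 5922000 + 8832000 + 10252000 = 51089000
Σ Nₕ = 71000 + 73000 + 42000 + 23000 + 44000 = 253000
Overall mean = 51089000 / 253000 = 201.93281

202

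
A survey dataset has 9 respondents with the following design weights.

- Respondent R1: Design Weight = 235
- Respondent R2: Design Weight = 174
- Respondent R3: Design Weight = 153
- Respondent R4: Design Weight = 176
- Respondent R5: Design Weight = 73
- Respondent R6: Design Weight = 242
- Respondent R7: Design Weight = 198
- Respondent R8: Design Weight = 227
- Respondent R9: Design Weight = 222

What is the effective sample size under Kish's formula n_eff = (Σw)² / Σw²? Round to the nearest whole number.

8

Σ wᵢ = 235 + 174 + 153 + 176 + 73 + 242 + 198 + 227 + 222 = 1700
Σ wᵢ² = 55225 + 30276 + 23409 + 30976 + 5329 + 58564 + 39204 + 51529 + 49284 = 343796
n_eff = 1700² / 343796 = 2890000 / 343796 = 8.4061478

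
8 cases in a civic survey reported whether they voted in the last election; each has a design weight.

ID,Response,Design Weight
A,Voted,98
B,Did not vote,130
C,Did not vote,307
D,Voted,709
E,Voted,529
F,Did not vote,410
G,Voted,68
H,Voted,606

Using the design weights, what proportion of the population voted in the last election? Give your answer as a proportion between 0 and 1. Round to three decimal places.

Sum of weights for 'Voted' = 98 + 709 + 529 + 68 + 606 = 2010
Total weight = 98 + 130 + 307 + 709 + 529 + 410 + 68 + 606 = 2857
Weighted proportion = 2010 / 2857 = 0.70353518

0.704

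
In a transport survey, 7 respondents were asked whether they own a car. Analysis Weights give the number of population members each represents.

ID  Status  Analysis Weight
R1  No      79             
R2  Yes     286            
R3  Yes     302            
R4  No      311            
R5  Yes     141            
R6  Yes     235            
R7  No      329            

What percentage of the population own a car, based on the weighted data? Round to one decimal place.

Sum of weights for 'Yes' = 286 + 302 + 141 + 235 = 964
Total weight = 79 + 286 + 302 + 311 + 141 + 235 + 329 = 1683
Weighted proportion = 964 / 1683 = 0.57278669 → 57.278669%

57.3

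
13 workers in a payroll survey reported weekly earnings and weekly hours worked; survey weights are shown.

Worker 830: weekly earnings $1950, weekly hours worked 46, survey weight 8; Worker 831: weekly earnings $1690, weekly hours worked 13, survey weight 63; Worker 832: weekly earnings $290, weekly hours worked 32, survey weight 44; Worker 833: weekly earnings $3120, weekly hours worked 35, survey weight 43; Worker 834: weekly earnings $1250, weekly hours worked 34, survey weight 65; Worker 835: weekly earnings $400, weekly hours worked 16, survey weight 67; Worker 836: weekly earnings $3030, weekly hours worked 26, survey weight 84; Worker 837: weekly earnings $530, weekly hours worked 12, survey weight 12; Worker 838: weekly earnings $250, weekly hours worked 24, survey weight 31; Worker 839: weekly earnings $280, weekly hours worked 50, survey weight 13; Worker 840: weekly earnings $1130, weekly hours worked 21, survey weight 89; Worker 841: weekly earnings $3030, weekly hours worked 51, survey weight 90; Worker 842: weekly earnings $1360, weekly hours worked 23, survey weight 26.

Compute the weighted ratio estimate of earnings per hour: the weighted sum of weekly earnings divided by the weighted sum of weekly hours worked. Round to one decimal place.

58.3

Σ wᵢ·y = 1057940
Σ wᵢ·x = 18161
Ratio = 1057940 / 18161 = 58.2534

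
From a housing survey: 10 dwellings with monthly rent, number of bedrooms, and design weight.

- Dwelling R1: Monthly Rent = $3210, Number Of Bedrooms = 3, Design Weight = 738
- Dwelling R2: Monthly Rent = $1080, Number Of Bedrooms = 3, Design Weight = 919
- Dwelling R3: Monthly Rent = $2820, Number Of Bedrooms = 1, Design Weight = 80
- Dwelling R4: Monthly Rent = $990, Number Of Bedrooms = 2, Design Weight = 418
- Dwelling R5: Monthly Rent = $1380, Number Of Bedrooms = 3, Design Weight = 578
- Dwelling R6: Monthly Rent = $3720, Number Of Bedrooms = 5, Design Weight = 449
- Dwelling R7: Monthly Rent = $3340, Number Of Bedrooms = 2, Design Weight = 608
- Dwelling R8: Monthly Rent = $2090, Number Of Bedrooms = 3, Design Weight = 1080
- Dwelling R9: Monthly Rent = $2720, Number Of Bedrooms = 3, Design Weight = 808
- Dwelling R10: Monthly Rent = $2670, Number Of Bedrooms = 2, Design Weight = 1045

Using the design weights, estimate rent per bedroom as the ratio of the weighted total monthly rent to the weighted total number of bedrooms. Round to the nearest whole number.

836

Σ wᵢ·y = 3210×738 + 1080×919 + 2820×80 + 990×418 + 1380×578 + 3720×449 + 3340×608 + 2090×1080 + 2720×808 + 2670×1045
  = 2368980 + 992520 + 225600 + 413820 + 797640 + 1670280 + 2030720 + 2257200 + 2197760 + 2790150 = 15744670
Σ wᵢ·x = 3×738 + 3×919 + 1×80 + 2×418 + 3×578 + 5×449 + 2×608 + 3×1080 + 3×808 + 2×1045
  = 2214 + 2757 + 80 + 836 + 1734 + 2245 + 1216 + 3240 + 2424 + 2090 = 18836
Ratio = 15744670 / 18836 = 835.88182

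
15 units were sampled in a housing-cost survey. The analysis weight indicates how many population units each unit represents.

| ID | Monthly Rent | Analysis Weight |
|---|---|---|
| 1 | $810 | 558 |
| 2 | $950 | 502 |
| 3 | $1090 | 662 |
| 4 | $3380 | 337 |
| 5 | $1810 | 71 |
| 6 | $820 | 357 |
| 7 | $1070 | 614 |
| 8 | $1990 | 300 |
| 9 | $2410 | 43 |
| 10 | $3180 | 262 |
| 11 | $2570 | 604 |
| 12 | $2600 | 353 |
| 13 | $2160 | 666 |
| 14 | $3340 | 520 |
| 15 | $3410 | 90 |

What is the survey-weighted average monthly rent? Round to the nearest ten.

Weighted sum = 11353880
Sum of weights = 5939
Weighted mean = 11353880 / 5939 = 1911.7495

1910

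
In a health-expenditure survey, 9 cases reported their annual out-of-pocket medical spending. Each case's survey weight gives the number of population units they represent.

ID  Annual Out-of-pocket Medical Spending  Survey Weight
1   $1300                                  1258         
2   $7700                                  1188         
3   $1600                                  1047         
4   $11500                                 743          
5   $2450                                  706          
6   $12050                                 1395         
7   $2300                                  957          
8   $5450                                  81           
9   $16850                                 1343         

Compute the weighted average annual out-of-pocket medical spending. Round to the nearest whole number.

7435

Weighted sum = 1300×1258 + 7700×1188 + 1600×1047 + 11500×743 + 2450×706 + 12050×1395 + 2300×957 + 5450×81 + 16850×1343
  = 64814250
Sum of weights = 1258 + 1188 + 1047 + 743 + 706 + 1395 + 957 + 81 + 1343 = 8718
Weighted mean = 64814250 / 8718 = 7434.532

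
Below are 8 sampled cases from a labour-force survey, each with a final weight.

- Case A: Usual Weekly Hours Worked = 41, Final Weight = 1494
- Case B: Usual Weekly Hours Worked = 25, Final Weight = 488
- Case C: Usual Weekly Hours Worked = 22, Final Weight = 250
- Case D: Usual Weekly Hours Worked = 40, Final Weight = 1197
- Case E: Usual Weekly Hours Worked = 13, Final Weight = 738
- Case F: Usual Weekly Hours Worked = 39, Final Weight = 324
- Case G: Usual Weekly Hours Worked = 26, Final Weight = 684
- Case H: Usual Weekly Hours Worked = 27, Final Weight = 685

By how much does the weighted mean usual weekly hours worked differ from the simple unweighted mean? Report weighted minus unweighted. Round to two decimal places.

Unweighted sum = 41 + 25 + 22 + 40 + 13 + 39 + 26 + 27 = 233
Unweighted mean = 233 / 8 = 29.125
Weighted sum = 41×1494 + 25×488 + 22×250 + 40×1197 + 13×738 + 39×324 + 26×684 + 27×685
  = 61254 + 12200 + 5500 + 47880 + 9594 + 12636 + 17784 + 18495 = 185343
Sum of weights = 1494 + 488 + 250 + 1197 + 738 + 324 + 684 + 685 = 5860
Weighted mean = 185343 / 5860 = 31.628498
Difference (weighted minus unweighted) = 2.5034983

2.50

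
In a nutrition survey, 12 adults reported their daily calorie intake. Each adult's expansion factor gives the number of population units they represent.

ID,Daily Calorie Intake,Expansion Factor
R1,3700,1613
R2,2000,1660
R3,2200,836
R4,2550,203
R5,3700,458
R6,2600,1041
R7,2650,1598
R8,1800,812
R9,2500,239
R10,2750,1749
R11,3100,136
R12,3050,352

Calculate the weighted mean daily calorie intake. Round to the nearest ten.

2680

Weighted sum = 3700×1613 + 2000×1660 + 2200×836 + 2550×203 + 3700×458 + 2600×1041 + 2650×1598 + 1800×812 + 2500×239 + 2750×1749 + 3100×136 + 3050×352
  = 28644900
Sum of weights = 1613 + 1660 + 836 + 203 + 458 + 1041 + 1598 + 812 + 239 + 1749 + 136 + 352 = 10697
Weighted mean = 28644900 / 10697 = 2677.8443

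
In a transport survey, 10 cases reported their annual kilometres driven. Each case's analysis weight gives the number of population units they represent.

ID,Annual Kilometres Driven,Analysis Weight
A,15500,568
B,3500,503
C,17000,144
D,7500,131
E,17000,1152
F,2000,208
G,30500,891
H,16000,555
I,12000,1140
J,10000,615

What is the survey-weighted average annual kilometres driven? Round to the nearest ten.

Weighted sum = 15500×568 + 3500×503 + 17000×144 + 7500×131 + 17000×1152 + 2000×208 + 30500×891 + 16000×555 + 12000×1140 + 10000×615
  = 89880500
Sum of weights = 568 + 503 + 144 + 131 + 1152 + 208 + 891 + 555 + 1140 + 615 = 5907
Weighted mean = 89880500 / 5907 = 15215.93

15220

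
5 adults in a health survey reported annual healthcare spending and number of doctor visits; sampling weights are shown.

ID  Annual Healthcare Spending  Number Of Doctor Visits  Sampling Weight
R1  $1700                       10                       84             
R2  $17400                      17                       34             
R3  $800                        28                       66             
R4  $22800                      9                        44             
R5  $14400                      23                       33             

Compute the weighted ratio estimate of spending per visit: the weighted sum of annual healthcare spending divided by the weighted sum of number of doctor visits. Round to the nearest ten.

Σ wᵢ·y = 1700×84 + 17400×34 + 800×66 + 22800×44 + 14400×33
  = 142800 + 591600 + 52800 + 1003200 + 475200 = 2265600
Σ wᵢ·x = 10×84 + 17×34 + 28×66 + 9×44 + 23×33
  = 4421
Ratio = 2265600 / 4421 = 512.46324

510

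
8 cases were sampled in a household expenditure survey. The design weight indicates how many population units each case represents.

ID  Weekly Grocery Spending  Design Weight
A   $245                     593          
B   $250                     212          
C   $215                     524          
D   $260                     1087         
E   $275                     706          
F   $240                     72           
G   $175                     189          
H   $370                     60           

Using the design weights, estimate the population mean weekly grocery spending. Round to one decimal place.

249.9

Weighted sum = 245×593 + 250×212 + 215×524 + 260×1087 + 275×706 + 240×72 + 175×189 + 370×60
  = 145285 + 53000 + 112660 + 282620 + 194150 + 17280 + 33075 + 22200 = 860270
Sum of weights = 3443
Weighted mean = 860270 / 3443 = 249.86059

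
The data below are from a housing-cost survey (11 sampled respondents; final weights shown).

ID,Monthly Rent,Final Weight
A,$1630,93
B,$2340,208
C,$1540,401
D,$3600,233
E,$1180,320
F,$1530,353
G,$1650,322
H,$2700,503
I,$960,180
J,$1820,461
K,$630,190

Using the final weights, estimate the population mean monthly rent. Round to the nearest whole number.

Weighted sum = 6033260
Sum of weights = 3264
Weighted mean = 6033260 / 3264 = 1848.4252

1848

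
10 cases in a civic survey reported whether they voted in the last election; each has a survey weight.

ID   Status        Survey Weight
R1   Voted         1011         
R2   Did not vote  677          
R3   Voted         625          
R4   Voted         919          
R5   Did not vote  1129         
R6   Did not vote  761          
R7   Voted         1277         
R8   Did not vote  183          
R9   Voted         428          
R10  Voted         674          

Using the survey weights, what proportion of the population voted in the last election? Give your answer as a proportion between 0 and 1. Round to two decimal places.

Sum of weights for 'Voted' = 1011 + 625 + 919 + 1277 + 428 + 674 = 4934
Total weight = 1011 + 677 + 625 + 919 + 1129 + 761 + 1277 + 183 + 428 + 674 = 7684
Weighted proportion = 4934 / 7684 = 0.64211348

0.64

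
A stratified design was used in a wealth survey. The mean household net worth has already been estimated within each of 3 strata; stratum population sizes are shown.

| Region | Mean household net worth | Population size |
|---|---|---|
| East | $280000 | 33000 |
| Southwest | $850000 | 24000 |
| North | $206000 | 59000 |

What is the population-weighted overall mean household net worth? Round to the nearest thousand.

Σ Nₕ·x̄ₕ = 280000×33000 + 850000×24000 + 206000×59000
  = 9240000000 + 20400000000 + 12154000000 = 41794000000
Σ Nₕ = 33000 + 24000 + 59000 = 116000
Overall mean = 41794000000 / 116000 = 360293.1

360000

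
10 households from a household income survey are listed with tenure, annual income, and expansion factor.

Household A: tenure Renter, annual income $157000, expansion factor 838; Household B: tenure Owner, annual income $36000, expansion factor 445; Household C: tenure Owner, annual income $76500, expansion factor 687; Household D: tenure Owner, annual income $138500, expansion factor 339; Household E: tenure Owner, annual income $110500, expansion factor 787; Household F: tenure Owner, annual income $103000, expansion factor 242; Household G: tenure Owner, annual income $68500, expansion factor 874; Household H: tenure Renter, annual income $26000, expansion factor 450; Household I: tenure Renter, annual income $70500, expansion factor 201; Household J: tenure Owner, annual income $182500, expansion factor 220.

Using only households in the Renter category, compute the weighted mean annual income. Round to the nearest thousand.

106000

Renter rows: A, H, I
Weighted sum = 157000×838 + 26000×450 + 70500×201
  = 157436500
Sum of weights = 838 + 450 + 201 = 1489
Weighted mean = 157436500 / 1489 = 105733.04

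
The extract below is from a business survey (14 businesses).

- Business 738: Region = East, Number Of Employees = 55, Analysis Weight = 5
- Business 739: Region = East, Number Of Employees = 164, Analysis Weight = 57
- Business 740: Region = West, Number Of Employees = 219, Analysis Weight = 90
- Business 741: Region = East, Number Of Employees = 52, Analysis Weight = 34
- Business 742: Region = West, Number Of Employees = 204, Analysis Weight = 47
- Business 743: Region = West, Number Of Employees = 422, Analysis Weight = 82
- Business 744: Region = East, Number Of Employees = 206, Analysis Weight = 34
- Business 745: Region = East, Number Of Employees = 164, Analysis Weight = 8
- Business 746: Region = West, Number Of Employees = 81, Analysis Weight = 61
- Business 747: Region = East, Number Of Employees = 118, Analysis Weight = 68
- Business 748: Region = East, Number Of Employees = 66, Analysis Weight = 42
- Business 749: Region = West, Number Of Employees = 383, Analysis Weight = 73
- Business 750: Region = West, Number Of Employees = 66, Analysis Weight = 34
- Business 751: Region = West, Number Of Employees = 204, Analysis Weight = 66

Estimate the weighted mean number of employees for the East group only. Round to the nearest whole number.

East rows: 738, 739, 741, 744, 745, 747, 748
Weighted sum = 55×5 + 164×57 + 52×34 + 206×34 + 164×8 + 118×68 + 66×42
  = 275 + 9348 + 1768 + 7004 + 1312 + 8024 + 2772 = 30503
Sum of weights = 5 + 57 + 34 + 34 + 8 + 68 + 42 = 248
Weighted mean = 30503 / 248 = 122.99597

123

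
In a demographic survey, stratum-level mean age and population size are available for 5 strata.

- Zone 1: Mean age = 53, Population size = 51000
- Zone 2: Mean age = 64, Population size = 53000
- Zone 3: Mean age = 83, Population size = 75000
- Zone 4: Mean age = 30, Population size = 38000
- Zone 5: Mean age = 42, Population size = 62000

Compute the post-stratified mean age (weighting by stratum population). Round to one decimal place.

Σ Nₕ·x̄ₕ = 53×51000 + 64×53000 + 83×75000 + 30×38000 + 42×62000
  = 16064000
Σ Nₕ = 51000 + 53000 + 75000 + 38000 + 62000 = 279000
Overall mean = 16064000 / 279000 = 57.577061

57.6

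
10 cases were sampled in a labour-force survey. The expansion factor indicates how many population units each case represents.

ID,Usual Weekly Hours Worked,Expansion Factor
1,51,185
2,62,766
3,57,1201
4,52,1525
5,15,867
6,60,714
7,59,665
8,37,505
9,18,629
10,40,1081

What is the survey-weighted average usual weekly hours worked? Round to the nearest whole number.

Weighted sum = 51×185 + 62×766 + 57×1201 + 52×1525 + 15×867 + 60×714 + 59×665 + 37×505 + 18×629 + 40×1081
  = 9435 + 47492 + 68457 + 79300 + 13005 + 42840 + 39235 + 18685 + 11322 + 43240 = 373011
Sum of weights = 185 + 766 + 1201 + 1525 + 867 + 714 + 665 + 505 + 629 + 1081 = 8138
Weighted mean = 373011 / 8138 = 45.835709

46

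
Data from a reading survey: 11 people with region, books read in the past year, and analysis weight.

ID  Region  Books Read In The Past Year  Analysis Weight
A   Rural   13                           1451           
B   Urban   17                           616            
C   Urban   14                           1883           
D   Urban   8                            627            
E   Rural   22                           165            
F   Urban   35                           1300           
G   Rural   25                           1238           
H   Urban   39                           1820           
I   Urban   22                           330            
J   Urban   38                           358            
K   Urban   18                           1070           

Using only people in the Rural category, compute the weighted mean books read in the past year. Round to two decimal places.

18.73

Rural rows: A, E, G
Weighted sum = 13×1451 + 22×165 + 25×1238
  = 18863 + 3630 + 30950 = 53443
Sum of weights = 2854
Weighted mean = 53443 / 2854 = 18.725648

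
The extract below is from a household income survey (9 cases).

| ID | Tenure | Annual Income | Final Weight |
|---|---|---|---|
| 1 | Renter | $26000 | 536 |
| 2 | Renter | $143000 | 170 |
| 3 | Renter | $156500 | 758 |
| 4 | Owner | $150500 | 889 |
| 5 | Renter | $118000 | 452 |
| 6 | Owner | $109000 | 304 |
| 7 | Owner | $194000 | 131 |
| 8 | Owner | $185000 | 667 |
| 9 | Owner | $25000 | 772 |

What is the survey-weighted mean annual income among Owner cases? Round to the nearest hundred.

121300

Owner rows: 4, 6, 7, 8, 9
Weighted sum = 150500×889 + 109000×304 + 194000×131 + 185000×667 + 25000×772
  = 133794500 + 33136000 + 25414000 + 123395000 + 19300000 = 335039500
Sum of weights = 889 + 304 + 131 + 667 + 772 = 2763
Weighted mean = 335039500 / 2763 = 121259.32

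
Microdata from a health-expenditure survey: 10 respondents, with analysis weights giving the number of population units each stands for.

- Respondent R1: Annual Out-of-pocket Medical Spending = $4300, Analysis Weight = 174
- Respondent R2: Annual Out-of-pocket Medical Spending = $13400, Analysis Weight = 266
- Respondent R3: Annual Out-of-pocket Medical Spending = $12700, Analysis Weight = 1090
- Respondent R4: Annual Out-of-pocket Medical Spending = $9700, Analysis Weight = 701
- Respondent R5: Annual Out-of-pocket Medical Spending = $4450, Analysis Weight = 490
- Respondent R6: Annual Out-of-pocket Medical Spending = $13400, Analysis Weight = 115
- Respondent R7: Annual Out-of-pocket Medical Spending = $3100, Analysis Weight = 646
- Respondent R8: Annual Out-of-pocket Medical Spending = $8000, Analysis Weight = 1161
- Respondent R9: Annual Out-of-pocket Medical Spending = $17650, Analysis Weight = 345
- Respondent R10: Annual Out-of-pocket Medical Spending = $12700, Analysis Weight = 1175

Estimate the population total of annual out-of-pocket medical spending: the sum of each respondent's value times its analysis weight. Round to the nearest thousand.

60979000

Weighted total = 4300×174 + 13400×266 + 12700×1090 + 9700×701 + 4450×490 + 13400×115 + 3100×646 + 8000×1161 + 17650×345 + 12700×1175
  = 60979150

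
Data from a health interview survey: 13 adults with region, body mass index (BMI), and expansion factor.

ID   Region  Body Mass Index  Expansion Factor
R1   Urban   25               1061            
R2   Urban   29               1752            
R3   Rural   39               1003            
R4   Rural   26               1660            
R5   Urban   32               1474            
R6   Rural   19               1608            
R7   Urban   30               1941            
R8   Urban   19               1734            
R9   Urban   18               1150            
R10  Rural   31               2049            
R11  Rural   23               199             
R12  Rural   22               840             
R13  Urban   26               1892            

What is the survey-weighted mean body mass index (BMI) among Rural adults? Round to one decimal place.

Rural rows: R3, R4, R6, R10, R11, R12
Weighted sum = 199405
Sum of weights = 1003 + 1660 + 1608 + 2049 + 199 + 840 = 7359
Weighted mean = 199405 / 7359 = 27.096752

27.1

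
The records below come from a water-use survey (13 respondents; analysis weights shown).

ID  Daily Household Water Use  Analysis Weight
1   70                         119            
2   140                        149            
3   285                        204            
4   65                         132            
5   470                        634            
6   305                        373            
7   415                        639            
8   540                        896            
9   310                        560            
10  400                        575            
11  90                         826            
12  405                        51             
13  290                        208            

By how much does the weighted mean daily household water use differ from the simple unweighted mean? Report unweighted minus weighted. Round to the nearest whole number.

-47

Unweighted sum = 3785
Unweighted mean = 3785 / 13 = 291.15385
Weighted sum = 1815595
Sum of weights = 5366
Weighted mean = 1815595 / 5366 = 338.35166
Difference (unweighted minus weighted) = -47.197812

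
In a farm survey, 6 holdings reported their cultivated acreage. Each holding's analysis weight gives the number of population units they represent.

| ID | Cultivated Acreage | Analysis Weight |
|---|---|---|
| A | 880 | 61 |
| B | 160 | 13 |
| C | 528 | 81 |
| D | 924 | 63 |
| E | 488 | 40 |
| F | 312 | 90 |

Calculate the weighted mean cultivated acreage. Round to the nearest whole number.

Weighted sum = 880×61 + 160×13 + 528×81 + 924×63 + 488×40 + 312×90
  = 204340
Sum of weights = 61 + 13 + 81 + 63 + 40 + 90 = 348
Weighted mean = 204340 / 348 = 587.18391

587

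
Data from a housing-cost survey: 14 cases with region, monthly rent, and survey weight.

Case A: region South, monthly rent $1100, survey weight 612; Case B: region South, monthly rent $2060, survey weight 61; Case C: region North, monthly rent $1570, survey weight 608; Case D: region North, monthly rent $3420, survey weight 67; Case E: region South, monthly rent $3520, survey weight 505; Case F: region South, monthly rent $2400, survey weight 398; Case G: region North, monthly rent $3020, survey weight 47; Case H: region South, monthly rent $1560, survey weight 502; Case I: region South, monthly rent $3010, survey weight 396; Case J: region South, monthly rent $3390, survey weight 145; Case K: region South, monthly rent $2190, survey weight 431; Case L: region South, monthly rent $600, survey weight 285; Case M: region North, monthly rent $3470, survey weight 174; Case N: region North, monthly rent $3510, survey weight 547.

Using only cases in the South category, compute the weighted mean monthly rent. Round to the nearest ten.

South rows: A, B, E, F, H, I, J, K, L
Weighted sum = 7113180
Sum of weights = 612 + 61 + 505 + 398 + 502 + 396 + 145 + 431 + 285 = 3335
Weighted mean = 7113180 / 3335 = 2132.8876

2130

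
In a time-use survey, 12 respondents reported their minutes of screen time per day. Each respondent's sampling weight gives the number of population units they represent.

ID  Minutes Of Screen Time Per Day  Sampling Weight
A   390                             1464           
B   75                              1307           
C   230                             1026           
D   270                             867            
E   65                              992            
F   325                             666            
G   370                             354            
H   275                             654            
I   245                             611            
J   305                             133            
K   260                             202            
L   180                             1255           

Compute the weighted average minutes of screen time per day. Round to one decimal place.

Weighted sum = 390×1464 + 75×1307 + 230×1026 + 270×867 + 65×992 + 325×666 + 370×354 + 275×654 + 245×611 + 305×133 + 260×202 + 180×1255
  = 570960 + 98025 + 235980 + 234090 + 64480 + 216450 + 130980 + 179850 + 149695 + 40565 + 52520 + 225900 = 2199495
Sum of weights = 1464 + 1307 + 1026 + 867 + 992 + 666 + 354 + 654 + 611 + 133 + 202 + 1255 = 9531
Weighted mean = 2199495 / 9531 = 230.77274

230.8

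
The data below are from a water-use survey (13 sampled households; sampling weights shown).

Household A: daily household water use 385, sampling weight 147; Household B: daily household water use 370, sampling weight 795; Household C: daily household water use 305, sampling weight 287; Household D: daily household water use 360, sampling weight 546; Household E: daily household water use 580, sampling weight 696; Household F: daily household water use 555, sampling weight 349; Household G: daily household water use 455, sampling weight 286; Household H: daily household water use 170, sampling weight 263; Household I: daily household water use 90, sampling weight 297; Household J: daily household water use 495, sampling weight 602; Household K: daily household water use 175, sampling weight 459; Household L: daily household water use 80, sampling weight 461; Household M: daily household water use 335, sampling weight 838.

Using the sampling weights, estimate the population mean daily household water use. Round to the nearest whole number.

Weighted sum = 2129710
Sum of weights = 6026
Weighted mean = 2129710 / 6026 = 353.42018

353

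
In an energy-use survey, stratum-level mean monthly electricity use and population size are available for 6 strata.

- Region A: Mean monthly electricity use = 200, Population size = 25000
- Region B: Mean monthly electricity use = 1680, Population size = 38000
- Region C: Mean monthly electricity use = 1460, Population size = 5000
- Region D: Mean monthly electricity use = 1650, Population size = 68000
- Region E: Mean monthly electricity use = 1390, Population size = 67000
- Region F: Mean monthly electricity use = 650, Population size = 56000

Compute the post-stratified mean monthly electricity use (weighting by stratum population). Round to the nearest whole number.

Σ Nₕ·x̄ₕ = 200×25000 + 1680×38000 + 1460×5000 + 1650×68000 + 1390×67000 + 650×56000
  = 5000000 + 63840000 + 7300000 + 112200000 + 93130000 + 36400000 = 317870000
Σ Nₕ = 25000 + 38000 + 5000 + 68000 + 67000 + 56000 = 259000
Overall mean = 317870000 / 259000 = 1227.2973

1227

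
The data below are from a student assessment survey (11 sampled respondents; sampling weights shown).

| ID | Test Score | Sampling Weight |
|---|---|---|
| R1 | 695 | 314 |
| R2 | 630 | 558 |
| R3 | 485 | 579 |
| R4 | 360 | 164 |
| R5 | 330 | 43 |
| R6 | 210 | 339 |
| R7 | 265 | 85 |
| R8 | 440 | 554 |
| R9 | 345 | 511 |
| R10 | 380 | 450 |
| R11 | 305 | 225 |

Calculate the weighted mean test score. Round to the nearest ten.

Weighted sum = 695×314 + 630×558 + 485×579 + 360×164 + 330×43 + 210×339 + 265×85 + 440×554 + 345×511 + 380×450 + 305×225
  = 1677210
Sum of weights = 314 + 558 + 579 + 164 + 43 + 339 + 85 + 554 + 511 + 450 + 225 = 3822
Weighted mean = 1677210 / 3822 = 438.83046

440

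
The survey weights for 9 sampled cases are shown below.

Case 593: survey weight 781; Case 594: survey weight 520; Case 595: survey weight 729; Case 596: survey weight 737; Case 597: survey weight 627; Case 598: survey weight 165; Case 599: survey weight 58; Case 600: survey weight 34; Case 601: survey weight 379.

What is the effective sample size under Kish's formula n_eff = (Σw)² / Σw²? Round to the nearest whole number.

6

Σ wᵢ = 781 + 520 + 729 + 737 + 627 + 165 + 58 + 34 + 379 = 4030
Σ wᵢ² = 609961 + 270400 + 531441 + 543169 + 393129 + 27225 + 3364 + 1156 + 143641 = 2523486
n_eff = 4030² / 2523486 = 16240900 / 2523486 = 6.4358986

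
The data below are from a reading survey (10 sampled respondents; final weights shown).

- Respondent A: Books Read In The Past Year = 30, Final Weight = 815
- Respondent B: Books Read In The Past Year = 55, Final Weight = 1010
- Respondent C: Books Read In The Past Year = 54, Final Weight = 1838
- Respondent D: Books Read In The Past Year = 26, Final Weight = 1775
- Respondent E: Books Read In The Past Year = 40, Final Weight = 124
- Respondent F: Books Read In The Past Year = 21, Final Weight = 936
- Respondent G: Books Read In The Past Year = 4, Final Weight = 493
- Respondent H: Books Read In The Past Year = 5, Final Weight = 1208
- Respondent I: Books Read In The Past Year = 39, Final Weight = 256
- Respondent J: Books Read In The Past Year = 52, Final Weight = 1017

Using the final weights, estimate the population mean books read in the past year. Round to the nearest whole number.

34

Weighted sum = 30×815 + 55×1010 + 54×1838 + 26×1775 + 40×124 + 21×936 + 4×493 + 5×1208 + 39×256 + 52×1017
  = 24450 + 55550 + 99252 + 46150 + 4960 + 19656 + 1972 + 6040 + 9984 + 52884 = 320898
Sum of weights = 815 + 1010 + 1838 + 1775 + 124 + 936 + 493 + 1208 + 256 + 1017 = 9472
Weighted mean = 320898 / 9472 = 33.87859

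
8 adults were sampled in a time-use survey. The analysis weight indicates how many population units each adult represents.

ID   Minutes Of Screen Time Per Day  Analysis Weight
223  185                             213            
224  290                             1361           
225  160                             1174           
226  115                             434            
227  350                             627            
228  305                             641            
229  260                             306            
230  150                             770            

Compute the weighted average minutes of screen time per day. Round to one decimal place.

Weighted sum = 185×213 + 290×1361 + 160×1174 + 115×434 + 350×627 + 305×641 + 260×306 + 150×770
  = 1281860
Sum of weights = 5526
Weighted mean = 1281860 / 5526 = 231.96887

232.0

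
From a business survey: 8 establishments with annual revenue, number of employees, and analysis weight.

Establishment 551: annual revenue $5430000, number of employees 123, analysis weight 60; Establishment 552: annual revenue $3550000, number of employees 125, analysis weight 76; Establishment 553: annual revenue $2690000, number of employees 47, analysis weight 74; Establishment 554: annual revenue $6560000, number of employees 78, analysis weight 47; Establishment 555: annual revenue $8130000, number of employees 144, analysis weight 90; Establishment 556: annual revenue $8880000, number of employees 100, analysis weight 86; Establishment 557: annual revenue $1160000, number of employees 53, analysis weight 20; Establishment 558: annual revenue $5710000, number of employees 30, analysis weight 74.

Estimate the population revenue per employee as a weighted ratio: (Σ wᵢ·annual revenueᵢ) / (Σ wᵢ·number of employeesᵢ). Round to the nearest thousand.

62000

Σ wᵢ·y = 5430000×60 + 3550000×76 + 2690000×74 + 6560000×47 + 8130000×90 + 8880000×86 + 1160000×20 + 5710000×74
  = 3044100000
Σ wᵢ·x = 123×60 + 125×76 + 47×74 + 78×47 + 144×90 + 100×86 + 53×20 + 30×74
  = 7380 + 9500 + 3478 + 3666 + 12960 + 8600 + 1060 + 2220 = 48864
Ratio = 3044100000 / 48864 = 62297.397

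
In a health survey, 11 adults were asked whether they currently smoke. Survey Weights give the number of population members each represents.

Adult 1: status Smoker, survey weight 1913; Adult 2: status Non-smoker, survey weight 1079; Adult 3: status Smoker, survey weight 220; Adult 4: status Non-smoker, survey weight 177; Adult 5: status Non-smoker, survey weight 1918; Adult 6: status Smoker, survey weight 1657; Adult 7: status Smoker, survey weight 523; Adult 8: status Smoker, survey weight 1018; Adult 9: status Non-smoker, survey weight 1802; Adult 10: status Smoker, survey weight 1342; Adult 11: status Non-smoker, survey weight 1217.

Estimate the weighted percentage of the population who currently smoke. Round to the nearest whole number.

52

Sum of weights for 'Smoker' = 1913 + 220 + 1657 + 523 + 1018 + 1342 = 6673
Total weight = 1913 + 1079 + 220 + 177 + 1918 + 1657 + 523 + 1018 + 1802 + 1342 + 1217 = 12866
Weighted proportion = 6673 / 12866 = 0.51865382 → 51.865382%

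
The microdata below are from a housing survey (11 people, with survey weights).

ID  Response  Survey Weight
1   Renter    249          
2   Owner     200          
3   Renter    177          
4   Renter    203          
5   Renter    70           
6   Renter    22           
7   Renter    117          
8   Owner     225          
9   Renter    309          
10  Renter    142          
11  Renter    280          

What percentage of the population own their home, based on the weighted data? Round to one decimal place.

Sum of weights for 'Owner' = 200 + 225 = 425
Total weight = 249 + 200 + 177 + 203 + 70 + 22 + 117 + 225 + 309 + 142 + 280 = 1994
Weighted proportion = 425 / 1994 = 0.21313942 → 21.313942%

21.3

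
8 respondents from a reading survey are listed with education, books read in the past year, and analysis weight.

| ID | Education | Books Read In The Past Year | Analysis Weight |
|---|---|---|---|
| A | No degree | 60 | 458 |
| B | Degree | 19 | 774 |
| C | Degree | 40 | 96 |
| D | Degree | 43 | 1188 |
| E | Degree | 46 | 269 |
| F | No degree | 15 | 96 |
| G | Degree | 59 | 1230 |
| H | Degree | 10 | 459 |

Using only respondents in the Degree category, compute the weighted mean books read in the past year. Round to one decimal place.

39.6

Degree rows: B, C, D, E, G, H
Weighted sum = 19×774 + 40×96 + 43×1188 + 46×269 + 59×1230 + 10×459
  = 14706 + 3840 + 51084 + 12374 + 72570 + 4590 = 159164
Sum of weights = 774 + 96 + 1188 + 269 + 1230 + 459 = 4016
Weighted mean = 159164 / 4016 = 39.63247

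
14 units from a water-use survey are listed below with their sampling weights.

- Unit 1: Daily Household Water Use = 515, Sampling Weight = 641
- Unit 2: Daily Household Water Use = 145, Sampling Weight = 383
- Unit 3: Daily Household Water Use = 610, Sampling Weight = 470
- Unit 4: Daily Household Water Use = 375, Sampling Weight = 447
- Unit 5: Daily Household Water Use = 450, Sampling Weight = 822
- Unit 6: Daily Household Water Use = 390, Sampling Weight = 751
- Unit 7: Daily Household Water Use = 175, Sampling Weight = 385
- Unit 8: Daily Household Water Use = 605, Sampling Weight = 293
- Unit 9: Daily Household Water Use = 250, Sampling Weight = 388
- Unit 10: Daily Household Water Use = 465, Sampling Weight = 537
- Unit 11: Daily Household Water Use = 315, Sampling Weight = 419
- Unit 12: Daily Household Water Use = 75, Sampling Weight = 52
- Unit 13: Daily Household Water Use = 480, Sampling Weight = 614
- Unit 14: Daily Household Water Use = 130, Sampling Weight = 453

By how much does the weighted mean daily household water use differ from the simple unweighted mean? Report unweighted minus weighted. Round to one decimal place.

Unweighted sum = 4980
Unweighted mean = 4980 / 14 = 355.71429
Weighted sum = 2583605
Sum of weights = 6655
Weighted mean = 2583605 / 6655 = 388.22014
Difference (unweighted minus weighted) = -32.50585

-32.5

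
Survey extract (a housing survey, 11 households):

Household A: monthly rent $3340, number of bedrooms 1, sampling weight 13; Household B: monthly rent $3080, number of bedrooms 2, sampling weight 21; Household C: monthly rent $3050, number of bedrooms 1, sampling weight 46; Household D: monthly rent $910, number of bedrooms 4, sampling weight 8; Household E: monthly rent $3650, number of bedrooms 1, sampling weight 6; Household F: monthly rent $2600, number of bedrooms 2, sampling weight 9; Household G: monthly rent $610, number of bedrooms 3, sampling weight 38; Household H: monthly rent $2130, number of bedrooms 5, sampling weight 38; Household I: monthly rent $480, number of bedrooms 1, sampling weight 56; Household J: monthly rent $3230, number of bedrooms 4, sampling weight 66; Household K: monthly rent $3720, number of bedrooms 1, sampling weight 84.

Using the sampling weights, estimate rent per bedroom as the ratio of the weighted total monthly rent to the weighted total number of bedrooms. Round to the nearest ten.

1110

Σ wᵢ·y = 3340×13 + 3080×21 + 3050×46 + 910×8 + 3650×6 + 2600×9 + 610×38 + 2130×38 + 480×56 + 3230×66 + 3720×84
  = 43420 + 64680 + 140300 + 7280 + 21900 + 23400 + 23180 + 80940 + 26880 + 213180 + 312480 = 957640
Σ wᵢ·x = 865
Ratio = 957640 / 865 = 1107.0983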